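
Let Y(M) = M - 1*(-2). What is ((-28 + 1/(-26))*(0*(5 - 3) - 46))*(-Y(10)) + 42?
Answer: -200658/13 ≈ -15435.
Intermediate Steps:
Y(M) = 2 + M (Y(M) = M + 2 = 2 + M)
((-28 + 1/(-26))*(0*(5 - 3) - 46))*(-Y(10)) + 42 = ((-28 + 1/(-26))*(0*(5 - 3) - 46))*(-(2 + 10)) + 42 = ((-28 - 1/26)*(0*2 - 46))*(-1*12) + 42 = -729*(0 - 46)/26*(-12) + 42 = -729/26*(-46)*(-12) + 42 = (16767/13)*(-12) + 42 = -201204/13 + 42 = -200658/13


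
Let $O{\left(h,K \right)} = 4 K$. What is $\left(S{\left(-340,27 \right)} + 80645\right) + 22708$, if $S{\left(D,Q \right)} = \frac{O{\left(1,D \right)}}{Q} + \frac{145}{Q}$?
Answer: $103308$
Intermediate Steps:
$S{\left(D,Q \right)} = \frac{145}{Q} + \frac{4 D}{Q}$ ($S{\left(D,Q \right)} = \frac{4 D}{Q} + \frac{145}{Q} = \frac{145}{Q} + \frac{4 D}{Q}$)
$\left(S{\left(-340,27 \right)} + 80645\right) + 22708 = \left(\frac{145 + 4 \left(-340\right)}{27} + 80645\right) + 22708 = \left(\frac{145 - 1360}{27} + 80645\right) + 22708 = \left(\frac{1}{27} \left(-1215\right) + 80645\right) + 22708 = \left(-45 + 80645\right) + 22708 = 80600 + 22708 = 103308$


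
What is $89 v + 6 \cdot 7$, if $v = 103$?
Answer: $9209$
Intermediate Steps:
$89 v + 6 \cdot 7 = 89 \cdot 103 + 6 \cdot 7 = 9167 + 42 = 9209$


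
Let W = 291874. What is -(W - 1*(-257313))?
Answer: -549187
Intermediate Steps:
-(W - 1*(-257313)) = -(291874 - 1*(-257313)) = -(291874 + 257313) = -1*549187 = -549187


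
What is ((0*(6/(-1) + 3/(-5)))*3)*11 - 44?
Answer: -44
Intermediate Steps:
((0*(6/(-1) + 3/(-5)))*3)*11 - 44 = ((0*(6*(-1) + 3*(-⅕)))*3)*11 - 44 = ((0*(-6 - ⅗))*3)*11 - 44 = ((0*(-33/5))*3)*11 - 44 = (0*3)*11 - 44 = 0*11 - 44 = 0 - 44 = -44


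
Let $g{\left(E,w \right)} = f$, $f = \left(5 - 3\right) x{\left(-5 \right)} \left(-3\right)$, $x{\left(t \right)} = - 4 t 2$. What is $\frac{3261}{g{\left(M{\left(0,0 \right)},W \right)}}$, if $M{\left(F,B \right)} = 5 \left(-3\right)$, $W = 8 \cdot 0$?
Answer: $- \frac{1087}{80} \approx -13.587$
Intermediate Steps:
$x{\left(t \right)} = - 8 t$
$W = 0$
$M{\left(F,B \right)} = -15$
$f = -240$ ($f = \left(5 - 3\right) \left(\left(-8\right) \left(-5\right)\right) \left(-3\right) = \left(5 - 3\right) 40 \left(-3\right) = 2 \cdot 40 \left(-3\right) = 80 \left(-3\right) = -240$)
$g{\left(E,w \right)} = -240$
$\frac{3261}{g{\left(M{\left(0,0 \right)},W \right)}} = \frac{3261}{-240} = 3261 \left(- \frac{1}{240}\right) = - \frac{1087}{80}$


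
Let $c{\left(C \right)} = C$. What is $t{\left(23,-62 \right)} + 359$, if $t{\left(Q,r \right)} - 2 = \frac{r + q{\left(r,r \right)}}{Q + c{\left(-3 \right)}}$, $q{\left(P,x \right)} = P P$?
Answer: $\frac{5501}{10} \approx 550.1$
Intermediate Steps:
$q{\left(P,x \right)} = P^{2}$
$t{\left(Q,r \right)} = 2 + \frac{r + r^{2}}{-3 + Q}$ ($t{\left(Q,r \right)} = 2 + \frac{r + r^{2}}{Q - 3} = 2 + \frac{r + r^{2}}{-3 + Q}$)
$t{\left(23,-62 \right)} + 359 = \frac{-6 - 62 + \left(-62\right)^{2} + 2 \cdot 23}{-3 + 23} + 359 = \frac{-6 - 62 + 3844 + 46}{20} + 359 = \frac{1}{20} \cdot 3822 + 359 = \frac{1911}{10} + 359 = \frac{5501}{10}$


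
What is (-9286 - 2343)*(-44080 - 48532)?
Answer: 1076984948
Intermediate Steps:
(-9286 - 2343)*(-44080 - 48532) = -11629*(-92612) = 1076984948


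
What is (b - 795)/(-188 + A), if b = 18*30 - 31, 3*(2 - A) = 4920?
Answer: 13/83 ≈ 0.15663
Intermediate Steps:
A = -1638 (A = 2 - ⅓*4920 = 2 - 1640 = -1638)
b = 509 (b = 540 - 31 = 509)
(b - 795)/(-188 + A) = (509 - 795)/(-188 - 1638) = -286/(-1826) = -286*(-1/1826) = 13/83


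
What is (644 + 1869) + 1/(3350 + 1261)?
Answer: 11587444/4611 ≈ 2513.0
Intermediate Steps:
(644 + 1869) + 1/(3350 + 1261) = 2513 + 1/4611 = 11587444/4611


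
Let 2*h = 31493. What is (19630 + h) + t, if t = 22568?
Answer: 115889/2 ≈ 57945.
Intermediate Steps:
h = 31493/2 (h = (½)*31493 = 31493/2 ≈ 15747.)
(19630 + h) + t = (19630 + 31493/2) + 22568 = 70753/2 + 22568 = 115889/2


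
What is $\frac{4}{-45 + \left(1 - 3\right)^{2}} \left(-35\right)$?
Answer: $\frac{140}{41} \approx 3.4146$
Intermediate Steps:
$\frac{4}{-45 + \left(1 - 3\right)^{2}} \left(-35\right) = \frac{4}{-45 + \left(-2\right)^{2}} \left(-35\right) = \frac{4}{-45 + 4} \left(-35\right) = \frac{4}{-41} \left(-35\right) = 4 \left(- \frac{1}{41}\right) \left(-35\right) = \left(- \frac{4}{41}\right) \left(-35\right) = \frac{140}{41}$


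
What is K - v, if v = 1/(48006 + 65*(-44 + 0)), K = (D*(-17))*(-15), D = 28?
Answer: 322342439/45146 ≈ 7140.0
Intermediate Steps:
K = 7140 (K = (28*(-17))*(-15) = -476*(-15) = 7140)
v = 1/45146 (v = 1/(48006 + 65*(-44)) = 1/(48006 - 2860) = 1/45146 ≈ 2.2150e-5)
K - v = 7140 - 1*1/45146 = 7140 - 1/45146 = 322342439/45146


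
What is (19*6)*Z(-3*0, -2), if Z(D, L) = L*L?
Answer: 456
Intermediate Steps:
Z(D, L) = L²
(19*6)*Z(-3*0, -2) = (19*6)*(-2)² = 114*4 = 456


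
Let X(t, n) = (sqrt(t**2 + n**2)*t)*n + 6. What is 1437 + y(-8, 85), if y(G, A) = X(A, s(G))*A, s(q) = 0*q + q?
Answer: 1947 - 57800*sqrt(7289) ≈ -4.9328e+6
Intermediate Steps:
s(q) = q (s(q) = 0 + q = q)
X(t, n) = 6 + n*t*sqrt(n**2 + t**2) (X(t, n) = (sqrt(n**2 + t**2)*t)*n + 6 = (t*sqrt(n**2 + t**2))*n + 6 = n*t*sqrt(n**2 + t**2) + 6 = 6 + n*t*sqrt(n**2 + t**2))
y(G, A) = A*(6 + A*G*sqrt(A**2 + G**2)) (y(G, A) = (6 + G*A*sqrt(G**2 + A**2))*A = (6 + G*A*sqrt(A**2 + G**2))*A = (6 + A*G*sqrt(A**2 + G**2))*A = A*(6 + A*G*sqrt(A**2 + G**2)))
1437 + y(-8, 85) = 1437 + 85*(6 + 85*(-8)*sqrt(85**2 + (-8)**2)) = 1437 + 85*(6 + 85*(-8)*sqrt(7225 + 64)) = 1437 + 85*(6 + 85*(-8)*sqrt(7289)) = 1437 + 85*(6 - 680*sqrt(7289)) = 1437 + (510 - 57800*sqrt(7289)) = 1947 - 57800*sqrt(7289)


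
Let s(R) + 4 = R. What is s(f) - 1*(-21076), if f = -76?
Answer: 20996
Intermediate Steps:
s(R) = -4 + R
s(f) - 1*(-21076) = (-4 - 76) - 1*(-21076) = -80 + 21076 = 20996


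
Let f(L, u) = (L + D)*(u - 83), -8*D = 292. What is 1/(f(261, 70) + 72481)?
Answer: 2/139125 ≈ 1.4376e-5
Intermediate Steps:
D = -73/2 (D = -⅛*292 = -73/2 ≈ -36.500)
f(L, u) = (-83 + u)*(-73/2 + L) (f(L, u) = (L - 73/2)*(u - 83) = (-73/2 + L)*(-83 + u) = (-83 + u)*(-73/2 + L))
1/(f(261, 70) + 72481) = 1/((6059/2 - 83*261 - 73/2*70 + 261*70) + 72481) = 1/((6059/2 - 21663 - 2555 + 18270) + 72481) = 1/(-5837/2 + 72481) = 1/(139125/2) = 2/139125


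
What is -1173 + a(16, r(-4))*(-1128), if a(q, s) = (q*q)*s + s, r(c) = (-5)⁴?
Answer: -181186173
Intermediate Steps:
r(c) = 625
a(q, s) = s + s*q² (a(q, s) = q²*s + s = s*q² + s = s + s*q²)
-1173 + a(16, r(-4))*(-1128) = -1173 + (625*(1 + 16²))*(-1128) = -1173 + (625*(1 + 256))*(-1128) = -1173 + (625*257)*(-1128) = -1173 + 160625*(-1128) = -1173 - 181185000 = -181186173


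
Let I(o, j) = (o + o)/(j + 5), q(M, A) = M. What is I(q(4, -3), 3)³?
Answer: 1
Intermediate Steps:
I(o, j) = 2*o/(5 + j) (I(o, j) = (2*o)/(5 + j) = 2*o/(5 + j))
I(q(4, -3), 3)³ = (2*4/(5 + 3))³ = (2*4/8)³ = (2*4*(⅛))³ = 1³ = 1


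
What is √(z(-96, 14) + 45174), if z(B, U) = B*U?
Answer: 3*√4870 ≈ 209.36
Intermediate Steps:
√(z(-96, 14) + 45174) = √(-96*14 + 45174) = √(-1344 + 45174) = √43830 = 3*√4870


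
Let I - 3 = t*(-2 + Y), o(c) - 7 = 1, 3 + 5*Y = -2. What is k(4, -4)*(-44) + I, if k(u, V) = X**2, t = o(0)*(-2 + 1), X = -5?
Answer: -1073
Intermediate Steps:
Y = -1 (Y = -3/5 + (1/5)*(-2) = -3/5 - 2/5 = -1)
o(c) = 8 (o(c) = 7 + 1 = 8)
t = -8 (t = 8*(-2 + 1) = 8*(-1) = -8)
I = 27 (I = 3 - 8*(-2 - 1) = 3 - 8*(-3) = 3 + 24 = 27)
k(u, V) = 25 (k(u, V) = (-5)**2 = 25)
k(4, -4)*(-44) + I = 25*(-44) + 27 = -1100 + 27 = -1073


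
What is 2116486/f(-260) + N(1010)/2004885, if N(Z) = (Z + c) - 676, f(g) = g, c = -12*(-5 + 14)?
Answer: -84866219507/10425402 ≈ -8140.3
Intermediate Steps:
c = -108 (c = -12*9 = -108)
N(Z) = -784 + Z (N(Z) = (Z - 108) - 676 = (-108 + Z) - 676 = -784 + Z)
2116486/f(-260) + N(1010)/2004885 = 2116486/(-260) + (-784 + 1010)/2004885 = 2116486*(-1/260) + 226*(1/2004885) = -1058243/130 + 226/2004885 = -84866219507/10425402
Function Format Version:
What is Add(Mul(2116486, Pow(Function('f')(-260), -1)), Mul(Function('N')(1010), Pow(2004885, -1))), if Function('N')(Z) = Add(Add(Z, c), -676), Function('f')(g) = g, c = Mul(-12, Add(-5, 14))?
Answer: Rational(-84866219507, 10425402) ≈ -8140.3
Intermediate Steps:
c = -108 (c = Mul(-12, 9) = -108)
Function('N')(Z) = Add(-784, Z) (Function('N')(Z) = Add(Add(Z, -108), -676) = Add(Add(-108, Z), -676) = Add(-784, Z))
Add(Mul(2116486, Pow(Function('f')(-260), -1)), Mul(Function('N')(1010), Pow(2004885, -1))) = Add(Mul(2116486, Pow(-260, -1)), Mul(Add(-784, 1010), Pow(2004885, -1))) = Add(Mul(2116486, Rational(-1, 260)), Mul(226, Rational(1, 2004885))) = Add(Rational(-1058243, 130), Rational(226, 2004885)) = Rational(-84866219507, 10425402)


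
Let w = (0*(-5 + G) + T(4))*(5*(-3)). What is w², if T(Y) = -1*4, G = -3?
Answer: 3600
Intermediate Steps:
T(Y) = -4
w = 60 (w = (0*(-5 - 3) - 4)*(5*(-3)) = (0*(-8) - 4)*(-15) = (0 - 4)*(-15) = -4*(-15) = 60)
w² = 60² = 3600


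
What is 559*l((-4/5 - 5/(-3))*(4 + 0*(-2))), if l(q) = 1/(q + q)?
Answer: 645/8 ≈ 80.625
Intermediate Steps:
l(q) = 1/(2*q)
559*l((-4/5 - 5/(-3))*(4 + 0*(-2))) = 559*(1/(2*(((-4/5 - 5/(-3))*(4 + 0*(-2)))))) = 559*(1/(2*(((-4*1/5 - 5*(-1/3))*(4 + 0))))) = 559*(1/(2*(((-4/5 + 5/3)*4)))) = 559*(1/(2*(((13/15)*4)))) = 559*(1/(2*(52/15))) = 559*((1/2)*(15/52)) = 559*(15/104) = 645/8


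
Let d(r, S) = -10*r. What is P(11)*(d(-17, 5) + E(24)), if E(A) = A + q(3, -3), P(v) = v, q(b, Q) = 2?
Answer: 2156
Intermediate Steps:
E(A) = 2 + A (E(A) = A + 2 = 2 + A)
P(11)*(d(-17, 5) + E(24)) = 11*(-10*(-17) + (2 + 24)) = 11*(170 + 26) = 11*196 = 2156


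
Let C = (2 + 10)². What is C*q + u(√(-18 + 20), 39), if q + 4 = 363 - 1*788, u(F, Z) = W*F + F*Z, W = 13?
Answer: -61776 + 52*√2 ≈ -61702.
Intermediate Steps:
u(F, Z) = 13*F + F*Z
q = -429 (q = -4 + (363 - 1*788) = -4 + (363 - 788) = -4 - 425 = -429)
C = 144 (C = 12² = 144)
C*q + u(√(-18 + 20), 39) = 144*(-429) + √(-18 + 20)*(13 + 39) = -61776 + √2*52 = -61776 + 52*√2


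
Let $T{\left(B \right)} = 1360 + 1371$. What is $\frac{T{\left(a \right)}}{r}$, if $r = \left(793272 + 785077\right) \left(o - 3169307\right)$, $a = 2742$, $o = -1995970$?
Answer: $- \frac{2731}{8152609787673} \approx -3.3498 \cdot 10^{-10}$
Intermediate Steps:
$T{\left(B \right)} = 2731$
$r = -8152609787673$ ($r = \left(793272 + 785077\right) \left(-1995970 - 3169307\right) = 1578349 \left(-5165277\right) = -8152609787673$)
$\frac{T{\left(a \right)}}{r} = \frac{2731}{-8152609787673} = 2731 \left(- \frac{1}{8152609787673}\right) = - \frac{2731}{8152609787673}$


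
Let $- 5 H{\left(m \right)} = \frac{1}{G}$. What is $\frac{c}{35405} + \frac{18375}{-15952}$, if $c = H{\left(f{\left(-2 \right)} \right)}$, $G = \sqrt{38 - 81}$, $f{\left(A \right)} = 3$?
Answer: $- \frac{18375}{15952} + \frac{i \sqrt{43}}{7612075} \approx -1.1519 + 8.6145 \cdot 10^{-7} i$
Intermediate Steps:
$G = i \sqrt{43}$ ($G = \sqrt{-43} = i \sqrt{43} \approx 6.5574 i$)
$H{\left(m \right)} = \frac{i \sqrt{43}}{215}$ ($H{\left(m \right)} = - \frac{1}{5 i \sqrt{43}} = - \frac{\left(- \frac{1}{43}\right) i \sqrt{43}}{5} = \frac{i \sqrt{43}}{215}$)
$c = \frac{i \sqrt{43}}{215} \approx 0.0305 i$
$\frac{c}{35405} + \frac{18375}{-15952} = \frac{\frac{1}{215} i \sqrt{43}}{35405} + \frac{18375}{-15952} = \frac{i \sqrt{43}}{215} \cdot \frac{1}{35405} + 18375 \left(- \frac{1}{15952}\right) = \frac{i \sqrt{43}}{7612075} - \frac{18375}{15952} = - \frac{18375}{15952} + \frac{i \sqrt{43}}{7612075}$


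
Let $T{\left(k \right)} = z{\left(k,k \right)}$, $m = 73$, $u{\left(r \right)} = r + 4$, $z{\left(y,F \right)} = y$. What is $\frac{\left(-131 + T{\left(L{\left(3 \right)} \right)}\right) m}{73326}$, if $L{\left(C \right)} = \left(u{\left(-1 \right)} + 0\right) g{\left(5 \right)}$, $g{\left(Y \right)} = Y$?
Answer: $- \frac{4234}{36663} \approx -0.11548$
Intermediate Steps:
$u{\left(r \right)} = 4 + r$
$L{\left(C \right)} = 15$ ($L{\left(C \right)} = \left(\left(4 - 1\right) + 0\right) 5 = \left(3 + 0\right) 5 = 3 \cdot 5 = 15$)
$T{\left(k \right)} = k$
$\frac{\left(-131 + T{\left(L{\left(3 \right)} \right)}\right) m}{73326} = \frac{\left(-131 + 15\right) 73}{73326} = \left(-116\right) 73 \cdot \frac{1}{73326} = \left(-8468\right) \frac{1}{73326} = - \frac{4234}{36663}$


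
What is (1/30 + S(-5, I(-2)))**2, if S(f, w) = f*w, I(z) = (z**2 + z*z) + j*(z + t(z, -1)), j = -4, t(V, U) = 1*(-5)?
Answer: 29149201/900 ≈ 32388.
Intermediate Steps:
t(V, U) = -5
I(z) = 20 - 4*z + 2*z**2 (I(z) = (z**2 + z*z) - 4*(z - 5) = (z**2 + z**2) - 4*(-5 + z) = 2*z**2 + (20 - 4*z) = 20 - 4*z + 2*z**2)
(1/30 + S(-5, I(-2)))**2 = (1/30 - 5*(20 - 4*(-2) + 2*(-2)**2))**2 = (1/30 - 5*(20 + 8 + 2*4))**2 = (1/30 - 5*(20 + 8 + 8))**2 = (1/30 - 5*36)**2 = (1/30 - 180)**2 = (-5399/30)**2 = 29149201/900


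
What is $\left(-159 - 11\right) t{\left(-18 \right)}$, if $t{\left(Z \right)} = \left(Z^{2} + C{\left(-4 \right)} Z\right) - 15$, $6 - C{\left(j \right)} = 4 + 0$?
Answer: $-46410$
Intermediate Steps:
$C{\left(j \right)} = 2$ ($C{\left(j \right)} = 6 - \left(4 + 0\right) = 6 - 4 = 2$)
$t{\left(Z \right)} = -15 + Z^{2} + 2 Z$ ($t{\left(Z \right)} = \left(Z^{2} + 2 Z\right) - 15 = -15 + Z^{2} + 2 Z$)
$\left(-159 - 11\right) t{\left(-18 \right)} = \left(-159 - 11\right) \left(-15 + \left(-18\right)^{2} + 2 \left(-18\right)\right) = - 170 \left(-15 + 324 - 36\right) = \left(-170\right) 273 = -46410$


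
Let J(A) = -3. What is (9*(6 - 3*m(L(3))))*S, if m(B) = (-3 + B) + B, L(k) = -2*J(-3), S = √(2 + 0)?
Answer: -189*√2 ≈ -267.29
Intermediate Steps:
S = √2 ≈ 1.4142
L(k) = 6 (L(k) = -2*(-3) = 6)
m(B) = -3 + 2*B
(9*(6 - 3*m(L(3))))*S = (9*(6 - 3*(-3 + 2*6)))*√2 = (9*(6 - 3*(-3 + 12)))*√2 = (9*(6 - 3*9))*√2 = (9*(6 - 27))*√2 = (9*(-21))*√2 = -189*√2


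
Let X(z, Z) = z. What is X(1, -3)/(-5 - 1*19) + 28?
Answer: 671/24 ≈ 27.958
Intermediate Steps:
X(1, -3)/(-5 - 1*19) + 28 = 1/(-5 - 1*19) + 28 = 1/(-5 - 19) + 28 = 1/(-24) + 28 = -1/24*1 + 28 = -1/24 + 28 = 671/24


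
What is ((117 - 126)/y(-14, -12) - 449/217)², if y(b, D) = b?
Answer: 383161/188356 ≈ 2.0342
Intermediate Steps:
((117 - 126)/y(-14, -12) - 449/217)² = ((117 - 126)/(-14) - 449/217)² = (-9*(-1/14) - 449*1/217)² = (9/14 - 449/217)² = (-619/434)² = 383161/188356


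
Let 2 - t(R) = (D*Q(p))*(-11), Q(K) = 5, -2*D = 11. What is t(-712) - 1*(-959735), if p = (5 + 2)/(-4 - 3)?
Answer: 1918869/2 ≈ 9.5943e+5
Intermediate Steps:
D = -11/2 (D = -½*11 = -11/2 ≈ -5.5000)
p = -1 (p = 7/(-7) = 7*(-⅐) = -1)
t(R) = -601/2 (t(R) = 2 - (-11/2*5)*(-11) = 2 - (-55)*(-11)/2 = 2 - 1*605/2 = 2 - 605/2 = -601/2)
t(-712) - 1*(-959735) = -601/2 - 1*(-959735) = -601/2 + 959735 = 1918869/2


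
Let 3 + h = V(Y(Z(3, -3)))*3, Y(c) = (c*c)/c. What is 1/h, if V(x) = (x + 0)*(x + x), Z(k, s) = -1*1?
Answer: 1/3 ≈ 0.33333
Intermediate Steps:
Z(k, s) = -1
Y(c) = c (Y(c) = c**2/c = c)
V(x) = 2*x**2 (V(x) = x*(2*x) = 2*x**2)
h = 3 (h = -3 + (2*(-1)**2)*3 = -3 + (2*1)*3 = -3 + 2*3 = -3 + 6 = 3)
1/h = 1/3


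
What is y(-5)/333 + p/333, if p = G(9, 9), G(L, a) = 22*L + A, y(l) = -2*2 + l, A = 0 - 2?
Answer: 187/333 ≈ 0.56156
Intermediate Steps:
A = -2
y(l) = -4 + l
G(L, a) = -2 + 22*L (G(L, a) = 22*L - 2 = -2 + 22*L)
p = 196 (p = -2 + 22*9 = -2 + 198 = 196)
y(-5)/333 + p/333 = (-4 - 5)/333 + 196/333 = -9*1/333 + 196*(1/333) = -1/37 + 196/333 = 187/333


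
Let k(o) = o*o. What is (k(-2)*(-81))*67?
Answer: -21708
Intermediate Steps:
k(o) = o**2
(k(-2)*(-81))*67 = ((-2)**2*(-81))*67 = (4*(-81))*67 = -324*67 = -21708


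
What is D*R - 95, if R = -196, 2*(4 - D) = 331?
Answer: 31559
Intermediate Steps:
D = -323/2 (D = 4 - ½*331 = 4 - 331/2 = -323/2 ≈ -161.50)
D*R - 95 = -323/2*(-196) - 95 = 31654 - 95 = 31559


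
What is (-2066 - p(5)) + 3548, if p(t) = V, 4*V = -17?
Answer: 5945/4 ≈ 1486.3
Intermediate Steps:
V = -17/4 (V = (¼)*(-17) = -17/4 ≈ -4.2500)
p(t) = -17/4
(-2066 - p(5)) + 3548 = (-2066 - 1*(-17/4)) + 3548 = (-2066 + 17/4) + 3548 = -8247/4 + 3548 = 5945/4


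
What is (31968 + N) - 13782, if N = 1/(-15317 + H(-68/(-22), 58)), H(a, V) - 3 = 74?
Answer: 277154639/15240 ≈ 18186.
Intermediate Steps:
H(a, V) = 77 (H(a, V) = 3 + 74 = 77)
N = -1/15240 (N = 1/(-15317 + 77) = 1/(-15240) = -1/15240 ≈ -6.5617e-5)
(31968 + N) - 13782 = (31968 - 1/15240) - 13782 = 487192319/15240 - 13782 = 277154639/15240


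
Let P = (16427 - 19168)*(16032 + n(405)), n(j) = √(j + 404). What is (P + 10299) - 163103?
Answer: -44096516 - 2741*√809 ≈ -4.4174e+7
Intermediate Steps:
n(j) = √(404 + j)
P = -43943712 - 2741*√809 (P = (16427 - 19168)*(16032 + √(404 + 405)) = -2741*(16032 + √809) = -43943712 - 2741*√809 ≈ -4.4022e+7)
(P + 10299) - 163103 = ((-43943712 - 2741*√809) + 10299) - 163103 = (-43933413 - 2741*√809) - 163103 = -44096516 - 2741*√809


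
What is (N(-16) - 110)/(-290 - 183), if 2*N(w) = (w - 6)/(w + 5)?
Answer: 109/473 ≈ 0.23044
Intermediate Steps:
N(w) = (-6 + w)/(2*(5 + w)) (N(w) = ((w - 6)/(w + 5))/2 = ((-6 + w)/(5 + w))/2 = (-6 + w)/(2*(5 + w)))
(N(-16) - 110)/(-290 - 183) = ((-6 - 16)/(2*(5 - 16)) - 110)/(-290 - 183) = ((½)*(-22)/(-11) - 110)/(-473) = ((½)*(-1/11)*(-22) - 110)*(-1/473) = (1 - 110)*(-1/473) = -109*(-1/473) = 109/473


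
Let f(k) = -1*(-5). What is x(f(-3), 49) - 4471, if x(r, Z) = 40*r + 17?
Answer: -4254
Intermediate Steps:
f(k) = 5
x(r, Z) = 17 + 40*r
x(f(-3), 49) - 4471 = (17 + 40*5) - 4471 = (17 + 200) - 4471 = 217 - 4471 = -4254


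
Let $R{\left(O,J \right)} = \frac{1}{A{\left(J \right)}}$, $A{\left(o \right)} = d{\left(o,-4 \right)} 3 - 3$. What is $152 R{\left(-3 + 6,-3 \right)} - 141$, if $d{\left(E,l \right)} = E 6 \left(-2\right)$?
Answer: $- \frac{14653}{105} \approx -139.55$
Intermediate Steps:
$d{\left(E,l \right)} = - 12 E$ ($d{\left(E,l \right)} = 6 E \left(-2\right) = - 12 E$)
$A{\left(o \right)} = -3 - 36 o$ ($A{\left(o \right)} = - 12 o 3 - 3 = - 36 o - 3 = -3 - 36 o$)
$R{\left(O,J \right)} = \frac{1}{-3 - 36 J}$
$152 R{\left(-3 + 6,-3 \right)} - 141 = 152 \frac{1}{3 \left(-1 - -36\right)} - 141 = 152 \frac{1}{3 \left(-1 + 36\right)} - 141 = 152 \frac{1}{3 \cdot 35} - 141 = 152 \cdot \frac{1}{3} \cdot \frac{1}{35} - 141 = 152 \cdot \frac{1}{105} - 141 = \frac{152}{105} - 141 = - \frac{14653}{105}$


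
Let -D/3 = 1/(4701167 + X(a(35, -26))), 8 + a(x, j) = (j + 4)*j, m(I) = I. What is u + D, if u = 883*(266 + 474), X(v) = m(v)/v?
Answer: 1023945731519/1567056 ≈ 6.5342e+5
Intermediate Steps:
a(x, j) = -8 + j*(4 + j) (a(x, j) = -8 + (j + 4)*j = -8 + (4 + j)*j = -8 + j*(4 + j))
X(v) = 1 (X(v) = v/v = 1)
D = -1/1567056 (D = -3/(4701167 + 1) = -3/4701168 = -3*1/4701168 = -1/1567056 ≈ -6.3814e-7)
u = 653420 (u = 883*740 = 653420)
u + D = 653420 - 1/1567056 = 1023945731519/1567056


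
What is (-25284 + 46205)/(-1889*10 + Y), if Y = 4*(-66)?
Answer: -20921/19154 ≈ -1.0923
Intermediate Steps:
Y = -264
(-25284 + 46205)/(-1889*10 + Y) = (-25284 + 46205)/(-1889*10 - 264) = 20921/(-18890 - 264) = 20921/(-19154) = 20921*(-1/19154) = -20921/19154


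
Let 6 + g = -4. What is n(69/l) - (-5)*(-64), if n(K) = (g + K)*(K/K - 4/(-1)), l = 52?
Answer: -18895/52 ≈ -363.37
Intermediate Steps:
g = -10 (g = -6 - 4 = -10)
n(K) = -50 + 5*K (n(K) = (-10 + K)*(K/K - 4/(-1)) = (-10 + K)*(1 - 4*(-1)) = (-10 + K)*(1 + 4) = (-10 + K)*5 = -50 + 5*K)
n(69/l) - (-5)*(-64) = (-50 + 5*(69/52)) - (-5)*(-64) = (-50 + 5*(69*(1/52))) - 1*320 = (-50 + 5*(69/52)) - 320 = (-50 + 345/52) - 320 = -2255/52 - 320 = -18895/52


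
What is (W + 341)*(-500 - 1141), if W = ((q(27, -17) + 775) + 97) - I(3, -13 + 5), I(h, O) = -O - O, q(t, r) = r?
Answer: -1936380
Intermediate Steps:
I(h, O) = -2*O
W = 839 (W = ((-17 + 775) + 97) - (-2)*(-13 + 5) = (758 + 97) - (-2)*(-8) = 855 - 1*16 = 855 - 16 = 839)
(W + 341)*(-500 - 1141) = (839 + 341)*(-500 - 1141) = 1180*(-1641) = -1936380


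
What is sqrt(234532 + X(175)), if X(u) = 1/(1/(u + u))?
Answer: 3*sqrt(26098) ≈ 484.65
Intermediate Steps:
X(u) = 2*u (X(u) = 1/(1/(2*u)) = 2*u)
sqrt(234532 + X(175)) = sqrt(234532 + 2*175) = sqrt(234532 + 350) = sqrt(234882) = 3*sqrt(26098)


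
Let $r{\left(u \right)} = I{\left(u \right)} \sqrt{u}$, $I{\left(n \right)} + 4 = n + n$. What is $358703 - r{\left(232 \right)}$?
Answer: $358703 - 920 \sqrt{58} \approx 3.517 \cdot 10^{5}$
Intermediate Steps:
$I{\left(n \right)} = -4 + 2 n$ ($I{\left(n \right)} = -4 + \left(n + n\right) = -4 + 2 n$)
$r{\left(u \right)} = \sqrt{u} \left(-4 + 2 u\right)$ ($r{\left(u \right)} = \left(-4 + 2 u\right) \sqrt{u} = \sqrt{u} \left(-4 + 2 u\right)$)
$358703 - r{\left(232 \right)} = 358703 - 2 \sqrt{232} \left(-2 + 232\right) = 358703 - 2 \cdot 2 \sqrt{58} \cdot 230 = 358703 - 920 \sqrt{58}$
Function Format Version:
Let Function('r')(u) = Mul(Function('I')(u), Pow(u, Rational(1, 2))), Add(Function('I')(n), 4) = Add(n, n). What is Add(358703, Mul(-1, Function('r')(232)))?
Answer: Add(358703, Mul(-920, Pow(58, Rational(1, 2)))) ≈ 3.5170e+5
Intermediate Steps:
Function('I')(n) = Add(-4, Mul(2, n)) (Function('I')(n) = Add(-4, Add(n, n)) = Add(-4, Mul(2, n)))
Function('r')(u) = Mul(Pow(u, Rational(1, 2)), Add(-4, Mul(2, u))) (Function('r')(u) = Mul(Add(-4, Mul(2, u)), Pow(u, Rational(1, 2))) = Mul(Pow(u, Rational(1, 2)), Add(-4, Mul(2, u))))
Add(358703, Mul(-1, Function('r')(232))) = Add(358703, Mul(-1, Mul(2, Pow(232, Rational(1, 2)), Add(-2, 232)))) = Add(358703, Mul(-1, Mul(2, Mul(2, Pow(58, Rational(1, 2))), 230))) = Add(358703, Mul(-1, Mul(920, Pow(58, Rational(1, 2))))) = Add(358703, Mul(-920, Pow(58, Rational(1, 2))))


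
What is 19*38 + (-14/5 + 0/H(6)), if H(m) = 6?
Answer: 3596/5 ≈ 719.20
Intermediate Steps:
19*38 + (-14/5 + 0/H(6)) = 19*38 + (-14/5 + 0/6) = 722 + (-14*⅕ + 0*(⅙)) = 722 + (-14/5 + 0) = 722 - 14/5 = 3596/5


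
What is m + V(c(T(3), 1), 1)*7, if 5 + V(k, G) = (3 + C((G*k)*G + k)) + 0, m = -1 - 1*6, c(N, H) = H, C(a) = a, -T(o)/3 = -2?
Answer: -7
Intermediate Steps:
T(o) = 6 (T(o) = -3*(-2) = 6)
m = -7 (m = -1 - 6 = -7)
V(k, G) = -2 + k + k*G² (V(k, G) = -5 + ((3 + ((G*k)*G + k)) + 0) = -5 + ((3 + (k*G² + k)) + 0) = -5 + ((3 + (k + k*G²)) + 0) = -5 + ((3 + k + k*G²) + 0) = -5 + (3 + k + k*G²) = -2 + k + k*G²)
m + V(c(T(3), 1), 1)*7 = -7 + (-2 + 1*(1 + 1²))*7 = -7 + (-2 + 1*(1 + 1))*7 = -7 + (-2 + 1*2)*7 = -7 + (-2 + 2)*7 = -7 + 0*7 = -7 + 0 = -7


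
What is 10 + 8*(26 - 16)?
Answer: 90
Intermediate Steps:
10 + 8*(26 - 16) = 10 + 8*10 = 10 + 80 = 90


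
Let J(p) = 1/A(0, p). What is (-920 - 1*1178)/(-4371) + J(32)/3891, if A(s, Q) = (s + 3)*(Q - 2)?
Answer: 244900997/510226830 ≈ 0.47998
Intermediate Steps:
A(s, Q) = (-2 + Q)*(3 + s) (A(s, Q) = (3 + s)*(-2 + Q) = (-2 + Q)*(3 + s))
J(p) = 1/(-6 + 3*p) (J(p) = 1/(-6 - 2*0 + 3*p + p*0) = 1/(-6 + 0 + 3*p + 0) = 1/(-6 + 3*p))
(-920 - 1*1178)/(-4371) + J(32)/3891 = (-920 - 1*1178)/(-4371) + (1/(3*(-2 + 32)))/3891 = (-920 - 1178)*(-1/4371) + ((⅓)/30)*(1/3891) = -2098*(-1/4371) + ((⅓)*(1/30))*(1/3891) = 2098/4371 + (1/90)*(1/3891) = 2098/4371 + 1/350190 = 244900997/510226830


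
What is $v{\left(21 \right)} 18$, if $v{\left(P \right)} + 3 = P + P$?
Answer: $702$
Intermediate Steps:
$v{\left(P \right)} = -3 + 2 P$ ($v{\left(P \right)} = -3 + \left(P + P\right) = -3 + 2 P$)
$v{\left(21 \right)} 18 = \left(-3 + 2 \cdot 21\right) 18 = \left(-3 + 42\right) 18 = 39 \cdot 18 = 702$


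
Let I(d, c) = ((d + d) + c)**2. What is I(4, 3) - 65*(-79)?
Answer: 5256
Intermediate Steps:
I(d, c) = (c + 2*d)**2 (I(d, c) = (2*d + c)**2 = (c + 2*d)**2)
I(4, 3) - 65*(-79) = (3 + 2*4)**2 - 65*(-79) = (3 + 8)**2 + 5135 = 11**2 + 5135 = 121 + 5135 = 5256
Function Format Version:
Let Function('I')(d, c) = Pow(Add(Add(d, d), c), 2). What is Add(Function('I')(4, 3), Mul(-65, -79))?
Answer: 5256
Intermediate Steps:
Function('I')(d, c) = Pow(Add(c, Mul(2, d)), 2) (Function('I')(d, c) = Pow(Add(Mul(2, d), c), 2) = Pow(Add(c, Mul(2, d)), 2))
Add(Function('I')(4, 3), Mul(-65, -79)) = Add(Pow(Add(3, Mul(2, 4)), 2), Mul(-65, -79)) = Add(Pow(Add(3, 8), 2), 5135) = Add(Pow(11, 2), 5135) = Add(121, 5135) = 5256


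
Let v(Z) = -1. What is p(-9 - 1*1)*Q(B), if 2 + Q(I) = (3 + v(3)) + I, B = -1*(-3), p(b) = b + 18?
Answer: 24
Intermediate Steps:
p(b) = 18 + b
B = 3
Q(I) = I (Q(I) = -2 + ((3 - 1) + I) = -2 + (2 + I) = I)
p(-9 - 1*1)*Q(B) = (18 + (-9 - 1*1))*3 = (18 + (-9 - 1))*3 = (18 - 10)*3 = 8*3 = 24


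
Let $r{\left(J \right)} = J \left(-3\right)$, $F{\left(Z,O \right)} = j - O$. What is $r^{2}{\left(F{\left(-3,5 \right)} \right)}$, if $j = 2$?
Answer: $81$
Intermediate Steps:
$F{\left(Z,O \right)} = 2 - O$
$r{\left(J \right)} = - 3 J$
$r^{2}{\left(F{\left(-3,5 \right)} \right)} = \left(- 3 \left(2 - 5\right)\right)^{2} = \left(\left(-3\right) \left(-3\right)\right)^{2} = 9^{2} = 81$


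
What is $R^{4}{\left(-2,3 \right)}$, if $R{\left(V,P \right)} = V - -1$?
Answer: $1$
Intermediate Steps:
$R{\left(V,P \right)} = 1 + V$ ($R{\left(V,P \right)} = V + 1 = 1 + V$)
$R^{4}{\left(-2,3 \right)} = \left(1 - 2\right)^{4} = \left(-1\right)^{4} = 1$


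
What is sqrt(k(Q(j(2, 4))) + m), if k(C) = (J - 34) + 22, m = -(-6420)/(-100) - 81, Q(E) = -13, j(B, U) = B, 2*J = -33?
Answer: 3*I*sqrt(1930)/10 ≈ 13.18*I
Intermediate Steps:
J = -33/2 (J = (1/2)*(-33) = -33/2 ≈ -16.500)
m = -726/5 (m = -(-6420)*(-1)/100 - 81 = -107*3/5 - 81 = -321/5 - 81 = -726/5 ≈ -145.20)
k(C) = -57/2 (k(C) = (-33/2 - 34) + 22 = -101/2 + 22 = -57/2)
sqrt(k(Q(j(2, 4))) + m) = sqrt(-57/2 - 726/5) = sqrt(-1737/10) = 3*I*sqrt(1930)/10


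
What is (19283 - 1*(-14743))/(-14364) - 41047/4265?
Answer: -122453333/10210410 ≈ -11.993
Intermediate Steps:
(19283 - 1*(-14743))/(-14364) - 41047/4265 = (19283 + 14743)*(-1/14364) - 41047*1/4265 = 34026*(-1/14364) - 41047/4265 = -5671/2394 - 41047/4265 = -122453333/10210410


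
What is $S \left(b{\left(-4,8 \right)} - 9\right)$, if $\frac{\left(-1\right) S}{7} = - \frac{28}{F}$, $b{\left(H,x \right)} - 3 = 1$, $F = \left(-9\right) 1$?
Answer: $\frac{980}{9} \approx 108.89$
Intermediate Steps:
$F = -9$
$b{\left(H,x \right)} = 4$ ($b{\left(H,x \right)} = 3 + 1 = 4$)
$S = - \frac{196}{9}$ ($S = - 7 \left(- \frac{28}{-9}\right) = - 7 \left(\left(-28\right) \left(- \frac{1}{9}\right)\right) = \left(-7\right) \frac{28}{9} = - \frac{196}{9} \approx -21.778$)
$S \left(b{\left(-4,8 \right)} - 9\right) = - \frac{196 \left(4 - 9\right)}{9} = \left(- \frac{196}{9}\right) \left(-5\right) = \frac{980}{9}$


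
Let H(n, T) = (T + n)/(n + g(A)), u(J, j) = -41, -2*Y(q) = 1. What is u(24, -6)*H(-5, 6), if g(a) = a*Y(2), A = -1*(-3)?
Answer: 82/13 ≈ 6.3077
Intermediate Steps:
Y(q) = -½ (Y(q) = -½*1 = -½)
A = 3
g(a) = -a/2 (g(a) = a*(-½) = -a/2)
H(n, T) = (T + n)/(-3/2 + n) (H(n, T) = (T + n)/(n - ½*3) = (T + n)/(n - 3/2) = (T + n)/(-3/2 + n))
u(24, -6)*H(-5, 6) = -82*(6 - 5)/(-3 + 2*(-5)) = -82/(-3 - 10) = -82/(-13) = -82*(-1)/13 = -41*(-2/13) = 82/13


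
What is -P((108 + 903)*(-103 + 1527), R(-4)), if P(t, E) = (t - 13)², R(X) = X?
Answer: -2072595001801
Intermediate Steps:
P(t, E) = (-13 + t)²
-P((108 + 903)*(-103 + 1527), R(-4)) = -(-13 + (108 + 903)*(-103 + 1527))² = -(-13 + 1011*1424)² = -(-13 + 1439664)² = -1*1439651² = -1*2072595001801 = -2072595001801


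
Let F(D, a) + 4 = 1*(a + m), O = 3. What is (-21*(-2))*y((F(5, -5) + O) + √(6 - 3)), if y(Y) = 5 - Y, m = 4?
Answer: 294 - 42*√3 ≈ 221.25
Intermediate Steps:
F(D, a) = a (F(D, a) = -4 + 1*(a + 4) = -4 + 1*(4 + a) = -4 + (4 + a) = a)
(-21*(-2))*y((F(5, -5) + O) + √(6 - 3)) = (-21*(-2))*(5 - ((-5 + 3) + √(6 - 3))) = 42*(5 - (-2 + √3)) = 42*(5 + (2 - √3)) = 42*(7 - √3) = 294 - 42*√3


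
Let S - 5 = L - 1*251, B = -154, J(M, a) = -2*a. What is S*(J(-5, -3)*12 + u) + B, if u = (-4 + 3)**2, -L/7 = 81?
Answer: -59503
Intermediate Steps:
L = -567 (L = -7*81 = -567)
S = -813 (S = 5 + (-567 - 1*251) = 5 + (-567 - 251) = 5 - 818 = -813)
u = 1 (u = (-1)**2 = 1)
S*(J(-5, -3)*12 + u) + B = -813*(-2*(-3)*12 + 1) - 154 = -813*(6*12 + 1) - 154 = -813*(72 + 1) - 154 = -813*73 - 154 = -59349 - 154 = -59503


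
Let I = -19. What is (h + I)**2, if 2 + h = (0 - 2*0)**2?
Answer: 441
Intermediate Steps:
h = -2 (h = -2 + (0 - 2*0)**2 = -2 + (0 + 0)**2 = -2 + 0**2 = -2 + 0 = -2)
(h + I)**2 = (-2 - 19)**2 = (-21)**2 = 441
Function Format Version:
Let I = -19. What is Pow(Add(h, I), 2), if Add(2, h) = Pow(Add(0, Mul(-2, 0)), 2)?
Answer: 441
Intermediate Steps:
h = -2 (h = Add(-2, Pow(Add(0, Mul(-2, 0)), 2)) = Add(-2, Pow(Add(0, 0), 2)) = Add(-2, Pow(0, 2)) = Add(-2, 0) = -2)
Pow(Add(h, I), 2) = Pow(Add(-2, -19), 2) = Pow(-21, 2) = 441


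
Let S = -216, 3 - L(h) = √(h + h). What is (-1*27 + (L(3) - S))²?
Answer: (192 - √6)² ≈ 35929.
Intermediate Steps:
L(h) = 3 - √2*√h (L(h) = 3 - √(h + h) = 3 - √(2*h) = 3 - √2*√h)
(-1*27 + (L(3) - S))² = (-1*27 + ((3 - √2*√3) - 1*(-216)))² = (-27 + ((3 - √6) + 216))² = (-27 + (219 - √6))² = (192 - √6)²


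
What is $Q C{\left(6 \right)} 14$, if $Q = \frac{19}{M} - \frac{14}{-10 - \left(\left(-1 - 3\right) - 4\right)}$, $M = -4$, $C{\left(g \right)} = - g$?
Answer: $-189$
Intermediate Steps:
$Q = \frac{9}{4}$ ($Q = \frac{19}{-4} - \frac{14}{-10 - \left(\left(-1 - 3\right) - 4\right)} = 19 \left(- \frac{1}{4}\right) - \frac{14}{-10 - \left(-4 - 4\right)} = - \frac{19}{4} - \frac{14}{-10 - -8} = - \frac{19}{4} - \frac{14}{-10 + 8} = - \frac{19}{4} - \frac{14}{-2} = - \frac{19}{4} - -7 = - \frac{19}{4} + 7 = \frac{9}{4} \approx 2.25$)
$Q C{\left(6 \right)} 14 = \frac{9 \left(\left(-1\right) 6\right)}{4} \cdot 14 = \frac{9}{4} \left(-6\right) 14 = \left(- \frac{27}{2}\right) 14 = -189$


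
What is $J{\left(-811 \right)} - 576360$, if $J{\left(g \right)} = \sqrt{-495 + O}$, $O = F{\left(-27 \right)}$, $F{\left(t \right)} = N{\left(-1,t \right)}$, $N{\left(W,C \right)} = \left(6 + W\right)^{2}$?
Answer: $-576360 + i \sqrt{470} \approx -5.7636 \cdot 10^{5} + 21.679 i$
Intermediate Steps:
$F{\left(t \right)} = 25$ ($F{\left(t \right)} = \left(6 - 1\right)^{2} = 5^{2} = 25$)
$O = 25$
$J{\left(g \right)} = i \sqrt{470}$ ($J{\left(g \right)} = \sqrt{-495 + 25} = \sqrt{-470} = i \sqrt{470}$)
$J{\left(-811 \right)} - 576360 = i \sqrt{470} - 576360 = -576360 + i \sqrt{470}$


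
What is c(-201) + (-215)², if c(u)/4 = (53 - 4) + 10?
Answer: 46461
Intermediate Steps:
c(u) = 236 (c(u) = 4*((53 - 4) + 10) = 4*(49 + 10) = 4*59 = 236)
c(-201) + (-215)² = 236 + (-215)² = 236 + 46225 = 46461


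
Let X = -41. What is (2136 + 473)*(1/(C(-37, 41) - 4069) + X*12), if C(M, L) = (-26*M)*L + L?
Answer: -45458399383/35414 ≈ -1.2836e+6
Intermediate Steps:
C(M, L) = L - 26*L*M (C(M, L) = -26*L*M + L = L - 26*L*M)
(2136 + 473)*(1/(C(-37, 41) - 4069) + X*12) = (2136 + 473)*(1/(41*(1 - 26*(-37)) - 4069) - 41*12) = 2609*(1/(41*(1 + 962) - 4069) - 492) = 2609*(1/(41*963 - 4069) - 492) = 2609*(1/(39483 - 4069) - 492) = 2609*(1/35414 - 492) = 2609*(-17423687/35414) = -45458399383/35414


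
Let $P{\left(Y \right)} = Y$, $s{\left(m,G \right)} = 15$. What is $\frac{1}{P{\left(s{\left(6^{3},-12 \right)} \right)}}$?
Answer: $\frac{1}{15} \approx 0.066667$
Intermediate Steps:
$\frac{1}{P{\left(s{\left(6^{3},-12 \right)} \right)}} = \frac{1}{15}$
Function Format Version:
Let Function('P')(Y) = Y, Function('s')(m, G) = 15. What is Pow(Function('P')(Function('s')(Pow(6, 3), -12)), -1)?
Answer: Rational(1, 15) ≈ 0.066667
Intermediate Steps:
Pow(Function('P')(Function('s')(Pow(6, 3), -12)), -1) = Pow(15, -1) = Rational(1, 15)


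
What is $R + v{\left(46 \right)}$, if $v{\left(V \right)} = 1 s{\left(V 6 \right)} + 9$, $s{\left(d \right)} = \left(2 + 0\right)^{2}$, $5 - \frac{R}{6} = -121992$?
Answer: $731995$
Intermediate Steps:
$R = 731982$ ($R = 30 - -731952 = 30 + 731952 = 731982$)
$s{\left(d \right)} = 4$ ($s{\left(d \right)} = 2^{2} = 4$)
$v{\left(V \right)} = 13$ ($v{\left(V \right)} = 1 \cdot 4 + 9 = 4 + 9 = 13$)
$R + v{\left(46 \right)} = 731982 + 13 = 731995$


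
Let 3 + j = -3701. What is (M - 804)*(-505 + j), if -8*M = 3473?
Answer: 41690145/8 ≈ 5.2113e+6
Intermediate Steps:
j = -3704 (j = -3 - 3701 = -3704)
M = -3473/8 (M = -⅛*3473 = -3473/8 ≈ -434.13)
(M - 804)*(-505 + j) = (-3473/8 - 804)*(-505 - 3704) = -9905/8*(-4209) = 41690145/8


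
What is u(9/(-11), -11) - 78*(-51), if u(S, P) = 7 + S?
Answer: 43826/11 ≈ 3984.2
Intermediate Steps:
u(9/(-11), -11) - 78*(-51) = (7 + 9/(-11)) - 78*(-51) = (7 + 9*(-1/11)) + 3978 = (7 - 9/11) + 3978 = 68/11 + 3978 = 43826/11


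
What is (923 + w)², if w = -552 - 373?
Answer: 4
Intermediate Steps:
w = -925
(923 + w)² = (923 - 925)² = (-2)² = 4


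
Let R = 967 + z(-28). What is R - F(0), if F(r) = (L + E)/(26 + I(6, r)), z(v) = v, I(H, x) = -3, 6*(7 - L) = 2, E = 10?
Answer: 64741/69 ≈ 938.28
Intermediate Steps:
L = 20/3 (L = 7 - ⅙*2 = 7 - ⅓ = 20/3 ≈ 6.6667)
F(r) = 50/69 (F(r) = (20/3 + 10)/(26 - 3) = (50/3)/23 = (50/3)*(1/23) = 50/69)
R = 939 (R = 967 - 28 = 939)
R - F(0) = 939 - 1*50/69 = 939 - 50/69 = 64741/69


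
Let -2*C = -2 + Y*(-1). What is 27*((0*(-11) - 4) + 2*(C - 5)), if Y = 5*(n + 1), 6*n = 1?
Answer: -333/2 ≈ -166.50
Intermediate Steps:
n = 1/6 (n = (1/6)*1 = 1/6 ≈ 0.16667)
Y = 35/6 (Y = 5*(1/6 + 1) = 5*(7/6) = 35/6 ≈ 5.8333)
C = 47/12 (C = -(-2 + (35/6)*(-1))/2 = -(-2 - 35/6)/2 = -1/2*(-47/6) = 47/12 ≈ 3.9167)
27*((0*(-11) - 4) + 2*(C - 5)) = 27*((0*(-11) - 4) + 2*(47/12 - 5)) = 27*((0 - 4) + 2*(-13/12)) = 27*(-4 - 13/6) = 27*(-37/6) = -333/2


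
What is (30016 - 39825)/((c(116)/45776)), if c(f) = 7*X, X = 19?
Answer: -449016784/133 ≈ -3.3761e+6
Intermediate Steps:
c(f) = 133 (c(f) = 7*19 = 133)
(30016 - 39825)/((c(116)/45776)) = (30016 - 39825)/((133/45776)) = -9809/(133*(1/45776)) = -9809/133/45776 = -9809*45776/133 = -449016784/133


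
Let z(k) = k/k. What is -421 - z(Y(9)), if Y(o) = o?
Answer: -422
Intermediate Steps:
z(k) = 1
-421 - z(Y(9)) = -421 - 1*1 = -421 - 1 = -422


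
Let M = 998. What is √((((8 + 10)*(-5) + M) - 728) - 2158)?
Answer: I*√1978 ≈ 44.475*I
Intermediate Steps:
√((((8 + 10)*(-5) + M) - 728) - 2158) = √((((8 + 10)*(-5) + 998) - 728) - 2158) = √(((18*(-5) + 998) - 728) - 2158) = √(((-90 + 998) - 728) - 2158) = √((908 - 728) - 2158) = √(180 - 2158) = √(-1978) = I*√1978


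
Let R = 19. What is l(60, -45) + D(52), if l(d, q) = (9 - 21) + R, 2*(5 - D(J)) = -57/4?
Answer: 153/8 ≈ 19.125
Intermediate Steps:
D(J) = 97/8 (D(J) = 5 - (-57)/(2*4) = 5 - 1/2*(-57/4) = 5 + 57/8 = 97/8)
l(d, q) = 7 (l(d, q) = (9 - 21) + 19 = -12 + 19 = 7)
l(60, -45) + D(52) = 7 + 97/8 = 153/8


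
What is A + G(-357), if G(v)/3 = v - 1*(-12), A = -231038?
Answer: -232073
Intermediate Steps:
G(v) = 36 + 3*v (G(v) = 3*(v - 1*(-12)) = 3*(v + 12) = 3*(12 + v) = 36 + 3*v)
A + G(-357) = -231038 + (36 + 3*(-357)) = -231038 + (36 - 1071) = -231038 - 1035 = -232073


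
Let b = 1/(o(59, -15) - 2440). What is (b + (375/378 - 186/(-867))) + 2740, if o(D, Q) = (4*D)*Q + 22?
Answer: 16519927142/6026517 ≈ 2741.2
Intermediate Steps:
o(D, Q) = 22 + 4*D*Q (o(D, Q) = 4*D*Q + 22 = 22 + 4*D*Q)
b = -1/5958 (b = 1/((22 + 4*59*(-15)) - 2440) = 1/((22 - 3540) - 2440) = 1/(-3518 - 2440) = 1/(-5958) = -1/5958 ≈ -0.00016784)
(b + (375/378 - 186/(-867))) + 2740 = (-1/5958 + (375/378 - 186/(-867))) + 2740 = (-1/5958 + (375*(1/378) - 186*(-1/867))) + 2740 = (-1/5958 + (125/126 + 62/289)) + 2740 = (-1/5958 + 43937/36414) + 2740 = 7270562/6026517 + 2740 = 16519927142/6026517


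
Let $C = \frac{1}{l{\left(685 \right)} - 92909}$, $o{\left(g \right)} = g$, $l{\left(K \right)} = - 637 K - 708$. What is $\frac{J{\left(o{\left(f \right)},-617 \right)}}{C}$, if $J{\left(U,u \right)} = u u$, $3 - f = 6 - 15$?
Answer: $-201750703818$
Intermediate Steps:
$l{\left(K \right)} = -708 - 637 K$
$f = 12$ ($f = 3 - \left(6 - 15\right) = 3 - -9 = 3 + 9 = 12$)
$J{\left(U,u \right)} = u^{2}$
$C = - \frac{1}{529962}$ ($C = \frac{1}{\left(-708 - 436345\right) - 92909} = \frac{1}{-437053 - 92909} = \frac{1}{-529962} = - \frac{1}{529962} \approx -1.8869 \cdot 10^{-6}$)
$\frac{J{\left(o{\left(f \right)},-617 \right)}}{C} = \frac{\left(-617\right)^{2}}{- \frac{1}{529962}} = 380689 \left(-529962\right) = -201750703818$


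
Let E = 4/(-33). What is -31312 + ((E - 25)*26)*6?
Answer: -387540/11 ≈ -35231.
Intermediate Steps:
E = -4/33 (E = 4*(-1/33) = -4/33 ≈ -0.12121)
-31312 + ((E - 25)*26)*6 = -31312 + ((-4/33 - 25)*26)*6 = -31312 - 829/33*26*6 = -31312 - 21554/33*6 = -31312 - 43108/11 = -387540/11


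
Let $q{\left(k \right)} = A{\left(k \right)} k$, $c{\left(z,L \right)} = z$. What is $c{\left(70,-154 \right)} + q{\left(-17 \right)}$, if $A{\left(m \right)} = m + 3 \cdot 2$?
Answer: $257$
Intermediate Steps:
$A{\left(m \right)} = 6 + m$ ($A{\left(m \right)} = m + 6 = 6 + m$)
$q{\left(k \right)} = k \left(6 + k\right)$ ($q{\left(k \right)} = \left(6 + k\right) k = k \left(6 + k\right)$)
$c{\left(70,-154 \right)} + q{\left(-17 \right)} = 70 - 17 \left(6 - 17\right) = 70 - -187 = 70 + 187 = 257$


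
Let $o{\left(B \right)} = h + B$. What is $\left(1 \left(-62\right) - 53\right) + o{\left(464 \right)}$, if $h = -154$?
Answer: $195$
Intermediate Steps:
$o{\left(B \right)} = -154 + B$
$\left(1 \left(-62\right) - 53\right) + o{\left(464 \right)} = \left(1 \left(-62\right) - 53\right) + \left(-154 + 464\right) = \left(-62 - 53\right) + 310 = -115 + 310 = 195$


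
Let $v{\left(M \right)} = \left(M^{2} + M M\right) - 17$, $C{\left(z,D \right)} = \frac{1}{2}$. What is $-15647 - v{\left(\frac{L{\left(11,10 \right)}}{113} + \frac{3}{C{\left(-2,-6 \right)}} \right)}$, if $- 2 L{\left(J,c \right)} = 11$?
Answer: $- \frac{400967965}{25538} \approx -15701.0$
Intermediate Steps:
$C{\left(z,D \right)} = \frac{1}{2}$
$L{\left(J,c \right)} = - \frac{11}{2}$ ($L{\left(J,c \right)} = \left(- \frac{1}{2}\right) 11 = - \frac{11}{2}$)
$v{\left(M \right)} = -17 + 2 M^{2}$ ($v{\left(M \right)} = \left(M^{2} + M^{2}\right) - 17 = 2 M^{2} - 17 = -17 + 2 M^{2}$)
$-15647 - v{\left(\frac{L{\left(11,10 \right)}}{113} + \frac{3}{C{\left(-2,-6 \right)}} \right)} = -15647 - \left(-17 + 2 \left(- \frac{11}{2 \cdot 113} + 3 \frac{1}{\frac{1}{2}}\right)^{2}\right) = -15647 - \left(-17 + 2 \left(\left(- \frac{11}{2}\right) \frac{1}{113} + 3 \cdot 2\right)^{2}\right) = -15647 - \left(-17 + 2 \left(- \frac{11}{226} + 6\right)^{2}\right) = -15647 - \left(-17 + 2 \left(\frac{1345}{226}\right)^{2}\right) = -15647 - \left(-17 + 2 \cdot \frac{1809025}{51076}\right) = -15647 - \left(-17 + \frac{1809025}{25538}\right) = -15647 - \frac{1374879}{25538} = - \frac{400967965}{25538}$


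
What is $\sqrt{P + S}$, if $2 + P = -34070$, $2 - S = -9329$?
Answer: $3 i \sqrt{2749} \approx 157.29 i$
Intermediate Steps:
$S = 9331$ ($S = 2 - -9329 = 2 + 9329 = 9331$)
$P = -34072$ ($P = -2 - 34070 = -34072$)
$\sqrt{P + S} = \sqrt{-34072 + 9331} = \sqrt{-24741} = 3 i \sqrt{2749}$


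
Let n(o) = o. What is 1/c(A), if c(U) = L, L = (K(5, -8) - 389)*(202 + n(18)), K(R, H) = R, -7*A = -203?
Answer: -1/84480 ≈ -1.1837e-5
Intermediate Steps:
A = 29 (A = -⅐*(-203) = 29)
L = -84480 (L = (5 - 389)*(202 + 18) = -384*220 = -84480)
c(U) = -84480
1/c(A) = 1/(-84480) = -1/84480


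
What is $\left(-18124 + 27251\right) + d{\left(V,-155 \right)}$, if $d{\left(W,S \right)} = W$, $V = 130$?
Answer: $9257$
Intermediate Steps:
$\left(-18124 + 27251\right) + d{\left(V,-155 \right)} = \left(-18124 + 27251\right) + 130 = 9127 + 130 = 9257$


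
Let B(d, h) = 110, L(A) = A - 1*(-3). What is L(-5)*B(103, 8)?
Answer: -220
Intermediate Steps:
L(A) = 3 + A (L(A) = A + 3 = 3 + A)
L(-5)*B(103, 8) = (3 - 5)*110 = -2*110 = -220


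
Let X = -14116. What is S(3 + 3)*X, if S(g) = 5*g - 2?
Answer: -395248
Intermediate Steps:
S(g) = -2 + 5*g
S(3 + 3)*X = (-2 + 5*(3 + 3))*(-14116) = (-2 + 5*6)*(-14116) = (-2 + 30)*(-14116) = 28*(-14116) = -395248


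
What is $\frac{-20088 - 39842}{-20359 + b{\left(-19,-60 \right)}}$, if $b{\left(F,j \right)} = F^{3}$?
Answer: $\frac{29965}{13609} \approx 2.2019$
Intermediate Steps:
$\frac{-20088 - 39842}{-20359 + b{\left(-19,-60 \right)}} = \frac{-20088 - 39842}{-20359 + \left(-19\right)^{3}} = - \frac{59930}{-20359 - 6859} = - \frac{59930}{-27218} = \left(-59930\right) \left(- \frac{1}{27218}\right) = \frac{29965}{13609}$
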